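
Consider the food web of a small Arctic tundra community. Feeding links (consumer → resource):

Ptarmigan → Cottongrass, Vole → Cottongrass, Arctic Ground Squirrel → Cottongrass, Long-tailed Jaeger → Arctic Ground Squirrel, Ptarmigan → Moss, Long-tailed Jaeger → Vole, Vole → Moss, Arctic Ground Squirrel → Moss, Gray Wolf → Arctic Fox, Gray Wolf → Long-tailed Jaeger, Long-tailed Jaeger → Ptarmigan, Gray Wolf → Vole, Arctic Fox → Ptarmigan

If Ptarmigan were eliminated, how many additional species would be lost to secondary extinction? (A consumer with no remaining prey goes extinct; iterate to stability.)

1

Remove Ptarmigan.
Round 1: Arctic Fox (all prey gone) → extinct.
No further losses. Total secondary extinctions: 1.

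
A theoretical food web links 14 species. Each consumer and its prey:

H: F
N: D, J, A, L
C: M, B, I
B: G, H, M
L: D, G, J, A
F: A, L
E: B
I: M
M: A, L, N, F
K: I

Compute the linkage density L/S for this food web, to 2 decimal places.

There are L = 24 links among S = 14 species.
L/S = 24/14 = 1.7143 ≈ 1.71.

L/S = 1.71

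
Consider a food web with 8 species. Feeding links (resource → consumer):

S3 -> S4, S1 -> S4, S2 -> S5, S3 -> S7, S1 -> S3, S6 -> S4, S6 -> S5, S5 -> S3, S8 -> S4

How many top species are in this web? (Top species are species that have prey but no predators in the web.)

Top species (has prey, but nothing eats it): S4, S7.
Count: 2.

2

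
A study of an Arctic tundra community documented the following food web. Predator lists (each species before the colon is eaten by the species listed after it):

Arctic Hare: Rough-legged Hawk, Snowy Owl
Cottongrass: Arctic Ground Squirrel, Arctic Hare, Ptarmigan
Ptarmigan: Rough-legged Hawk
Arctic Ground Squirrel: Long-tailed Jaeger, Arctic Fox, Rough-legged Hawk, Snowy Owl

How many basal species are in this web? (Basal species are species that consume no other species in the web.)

1

Basal species (no prey listed): Cottongrass.
Count: 1.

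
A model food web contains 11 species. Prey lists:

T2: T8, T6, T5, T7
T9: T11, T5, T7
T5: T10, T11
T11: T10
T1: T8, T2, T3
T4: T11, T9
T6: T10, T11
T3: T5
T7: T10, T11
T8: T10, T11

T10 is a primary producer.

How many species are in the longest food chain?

5 species

One longest chain: T10 → T11 → T5 → T9 → T4.
It has 5 species and 4 links.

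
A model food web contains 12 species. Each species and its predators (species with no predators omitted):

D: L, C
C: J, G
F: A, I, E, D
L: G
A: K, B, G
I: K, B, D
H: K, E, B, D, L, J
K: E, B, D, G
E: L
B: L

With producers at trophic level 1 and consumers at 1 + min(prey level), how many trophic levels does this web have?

Producers (level 1): H, F.
Following each consumer down to its lowest-level prey: H → D → C (levels 1 through 3).
All prey of C (D 2) are at level 2 or above, so C is at level 1 + 2 = 3.
Every consumer has at least one prey at level 2 or below, so none exceeds level 3.

3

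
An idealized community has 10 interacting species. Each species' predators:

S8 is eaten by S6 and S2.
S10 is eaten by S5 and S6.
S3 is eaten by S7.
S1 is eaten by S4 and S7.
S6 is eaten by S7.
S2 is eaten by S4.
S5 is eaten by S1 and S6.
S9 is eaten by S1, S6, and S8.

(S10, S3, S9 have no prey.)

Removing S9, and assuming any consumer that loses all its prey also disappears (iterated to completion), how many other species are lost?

2

Remove S9.
Round 1: S8 (all prey gone) → extinct.
Round 2: S2 (all prey gone) → extinct.
No further losses. Total secondary extinctions: 2.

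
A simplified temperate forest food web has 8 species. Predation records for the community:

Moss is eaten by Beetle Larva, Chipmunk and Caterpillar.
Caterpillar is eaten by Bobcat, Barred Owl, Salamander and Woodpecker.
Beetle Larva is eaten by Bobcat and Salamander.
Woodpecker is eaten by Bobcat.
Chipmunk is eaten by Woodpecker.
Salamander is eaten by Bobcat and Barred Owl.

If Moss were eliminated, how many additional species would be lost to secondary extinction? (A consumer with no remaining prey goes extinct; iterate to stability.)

Remove Moss.
Round 1: Chipmunk (all prey gone), Beetle Larva (all prey gone), Caterpillar (all prey gone) → extinct.
Round 2: Salamander (all prey gone), Woodpecker (all prey gone) → extinct.
Round 3: Bobcat (all prey gone), Barred Owl (all prey gone) → extinct.
No further losses. Total secondary extinctions: 7.

7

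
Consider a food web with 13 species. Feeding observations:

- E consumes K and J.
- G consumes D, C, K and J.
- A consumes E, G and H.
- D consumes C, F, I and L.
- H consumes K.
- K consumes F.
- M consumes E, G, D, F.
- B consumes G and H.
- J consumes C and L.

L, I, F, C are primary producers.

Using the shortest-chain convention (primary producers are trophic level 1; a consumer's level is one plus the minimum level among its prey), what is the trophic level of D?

Trophic level 2

L is a producer → level 1.
D eats L → level 2.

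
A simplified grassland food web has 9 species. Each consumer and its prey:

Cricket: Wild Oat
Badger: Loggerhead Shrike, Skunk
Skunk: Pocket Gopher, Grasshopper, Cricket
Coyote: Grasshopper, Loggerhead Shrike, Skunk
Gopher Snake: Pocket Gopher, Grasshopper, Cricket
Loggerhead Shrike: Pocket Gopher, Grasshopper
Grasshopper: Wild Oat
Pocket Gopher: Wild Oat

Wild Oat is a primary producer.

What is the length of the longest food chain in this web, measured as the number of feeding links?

One longest chain: Wild Oat → Pocket Gopher → Loggerhead Shrike → Coyote.
It has 4 species and 3 links.

3 links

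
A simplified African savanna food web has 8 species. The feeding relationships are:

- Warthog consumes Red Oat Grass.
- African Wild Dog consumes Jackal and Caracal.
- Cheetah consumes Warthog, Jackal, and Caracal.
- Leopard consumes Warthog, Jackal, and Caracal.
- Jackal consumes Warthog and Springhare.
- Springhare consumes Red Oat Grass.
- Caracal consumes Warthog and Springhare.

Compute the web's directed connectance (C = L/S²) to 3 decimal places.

The web has S = 8 species and L = 14 feeding links.
C = L / S² = 14 / 64 = 0.2188 ≈ 0.219.

C = 0.219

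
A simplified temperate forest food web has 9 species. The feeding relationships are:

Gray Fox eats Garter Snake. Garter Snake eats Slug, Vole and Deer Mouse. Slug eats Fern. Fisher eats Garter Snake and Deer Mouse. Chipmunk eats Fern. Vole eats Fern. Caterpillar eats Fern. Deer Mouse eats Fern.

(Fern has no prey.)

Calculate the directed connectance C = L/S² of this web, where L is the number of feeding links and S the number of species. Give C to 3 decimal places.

The web has S = 9 species and L = 11 feeding links.
C = L / S² = 11 / 81 = 0.1358 ≈ 0.136.

C = 0.136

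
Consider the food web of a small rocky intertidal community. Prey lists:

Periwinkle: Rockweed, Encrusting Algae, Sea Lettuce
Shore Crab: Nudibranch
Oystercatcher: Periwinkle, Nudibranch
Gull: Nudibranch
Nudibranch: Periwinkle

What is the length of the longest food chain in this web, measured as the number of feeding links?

One longest chain: Rockweed → Periwinkle → Nudibranch → Shore Crab.
It has 4 species and 3 links.

3 links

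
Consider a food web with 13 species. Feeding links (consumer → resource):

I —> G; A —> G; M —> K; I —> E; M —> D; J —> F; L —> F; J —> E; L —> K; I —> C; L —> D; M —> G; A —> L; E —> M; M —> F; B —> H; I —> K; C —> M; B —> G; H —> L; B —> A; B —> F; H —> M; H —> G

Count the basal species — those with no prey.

Basal species (no prey listed): G, F, K, D.
Count: 4.

4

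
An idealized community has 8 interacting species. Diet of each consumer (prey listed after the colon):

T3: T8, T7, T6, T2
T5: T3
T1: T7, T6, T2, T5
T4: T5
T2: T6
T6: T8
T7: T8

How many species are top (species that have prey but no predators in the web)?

Top species (has prey, but nothing eats it): T1, T4.
Count: 2.

2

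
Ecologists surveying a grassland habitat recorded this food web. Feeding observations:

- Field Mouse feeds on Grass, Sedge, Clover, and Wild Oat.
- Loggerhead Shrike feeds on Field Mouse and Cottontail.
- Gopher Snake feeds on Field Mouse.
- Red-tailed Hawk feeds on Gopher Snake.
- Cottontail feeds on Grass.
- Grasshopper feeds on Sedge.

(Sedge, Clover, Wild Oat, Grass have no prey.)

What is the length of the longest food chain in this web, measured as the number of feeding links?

3 links

One longest chain: Sedge → Field Mouse → Gopher Snake → Red-tailed Hawk.
It has 4 species and 3 links.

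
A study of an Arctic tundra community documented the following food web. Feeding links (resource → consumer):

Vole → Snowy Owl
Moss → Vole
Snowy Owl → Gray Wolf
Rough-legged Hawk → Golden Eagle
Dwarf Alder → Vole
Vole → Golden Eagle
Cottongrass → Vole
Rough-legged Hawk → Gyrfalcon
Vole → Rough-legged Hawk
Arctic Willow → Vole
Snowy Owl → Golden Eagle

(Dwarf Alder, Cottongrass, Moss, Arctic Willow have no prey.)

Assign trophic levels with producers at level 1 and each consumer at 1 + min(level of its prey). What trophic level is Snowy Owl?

Trophic level 3

Dwarf Alder is a producer → level 1.
Vole eats Dwarf Alder → level 2.
Snowy Owl eats Vole → level 3.
No prey of Snowy Owl is below level 2, so 3 is the minimum.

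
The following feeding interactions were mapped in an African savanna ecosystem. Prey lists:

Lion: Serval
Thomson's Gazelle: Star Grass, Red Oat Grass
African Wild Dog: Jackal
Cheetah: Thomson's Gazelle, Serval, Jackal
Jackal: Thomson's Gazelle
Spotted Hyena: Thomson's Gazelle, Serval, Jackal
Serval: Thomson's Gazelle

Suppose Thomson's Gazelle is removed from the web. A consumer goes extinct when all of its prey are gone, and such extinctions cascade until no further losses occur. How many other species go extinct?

Remove Thomson's Gazelle.
Round 1: Serval (all prey gone), Jackal (all prey gone) → extinct.
Round 2: African Wild Dog (all prey gone), Cheetah (all prey gone), Spotted Hyena (all prey gone), Lion (all prey gone) → extinct.
No further losses. Total secondary extinctions: 6.

6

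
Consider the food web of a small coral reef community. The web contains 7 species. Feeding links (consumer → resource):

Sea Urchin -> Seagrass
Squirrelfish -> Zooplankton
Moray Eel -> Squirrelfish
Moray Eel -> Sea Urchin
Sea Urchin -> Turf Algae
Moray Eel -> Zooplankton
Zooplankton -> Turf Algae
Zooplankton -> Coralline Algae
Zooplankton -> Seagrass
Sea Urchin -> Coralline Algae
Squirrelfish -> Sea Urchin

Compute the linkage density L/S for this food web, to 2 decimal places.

L/S = 1.57

There are L = 11 links among S = 7 species.
L/S = 11/7 = 1.5714 ≈ 1.57.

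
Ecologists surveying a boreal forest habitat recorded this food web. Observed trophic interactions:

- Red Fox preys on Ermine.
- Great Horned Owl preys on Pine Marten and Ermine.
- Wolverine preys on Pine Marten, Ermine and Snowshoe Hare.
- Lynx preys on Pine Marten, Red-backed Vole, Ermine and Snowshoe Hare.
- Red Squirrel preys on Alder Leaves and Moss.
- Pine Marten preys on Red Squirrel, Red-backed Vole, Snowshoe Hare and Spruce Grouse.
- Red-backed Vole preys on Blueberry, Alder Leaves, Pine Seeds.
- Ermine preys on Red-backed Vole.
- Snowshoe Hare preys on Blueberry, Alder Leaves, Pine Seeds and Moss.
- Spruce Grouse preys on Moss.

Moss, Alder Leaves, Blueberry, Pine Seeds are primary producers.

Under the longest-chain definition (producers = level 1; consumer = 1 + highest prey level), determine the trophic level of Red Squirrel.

Moss is a producer → level 1.
Red Squirrel eats Moss (level 1); other prey at levels: Alder Leaves 1 → level 2.

Trophic level 2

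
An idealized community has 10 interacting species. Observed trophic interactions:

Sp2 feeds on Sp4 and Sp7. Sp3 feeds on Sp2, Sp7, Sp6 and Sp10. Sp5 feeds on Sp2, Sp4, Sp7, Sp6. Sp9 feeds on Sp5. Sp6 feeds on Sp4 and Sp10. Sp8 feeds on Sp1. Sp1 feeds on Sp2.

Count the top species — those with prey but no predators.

3

Top species (has prey, but nothing eats it): Sp3, Sp8, Sp9.
Count: 3.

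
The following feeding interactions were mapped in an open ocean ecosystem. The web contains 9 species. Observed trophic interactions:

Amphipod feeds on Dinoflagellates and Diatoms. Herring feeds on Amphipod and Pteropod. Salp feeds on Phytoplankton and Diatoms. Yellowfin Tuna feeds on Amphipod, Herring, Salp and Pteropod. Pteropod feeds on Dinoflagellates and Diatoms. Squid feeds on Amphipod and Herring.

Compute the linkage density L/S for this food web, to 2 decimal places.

There are L = 14 links among S = 9 species.
L/S = 14/9 = 1.5556 ≈ 1.56.

L/S = 1.56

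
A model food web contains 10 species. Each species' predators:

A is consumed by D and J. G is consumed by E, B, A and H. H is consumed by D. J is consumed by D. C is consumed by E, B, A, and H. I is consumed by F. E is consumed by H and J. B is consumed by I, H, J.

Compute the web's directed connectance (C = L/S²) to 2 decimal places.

C = 0.18

The web has S = 10 species and L = 18 feeding links.
C = L / S² = 18 / 100 = 0.1800 ≈ 0.18.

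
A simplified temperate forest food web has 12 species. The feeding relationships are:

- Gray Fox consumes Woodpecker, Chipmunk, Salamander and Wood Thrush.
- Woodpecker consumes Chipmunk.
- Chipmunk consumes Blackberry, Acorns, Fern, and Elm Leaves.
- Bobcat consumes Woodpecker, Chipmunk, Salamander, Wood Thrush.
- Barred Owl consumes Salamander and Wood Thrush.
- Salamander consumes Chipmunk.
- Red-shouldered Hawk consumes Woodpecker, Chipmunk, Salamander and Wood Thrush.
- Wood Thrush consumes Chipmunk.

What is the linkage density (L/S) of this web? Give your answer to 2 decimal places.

There are L = 21 links among S = 12 species.
L/S = 21/12 = 1.7500 ≈ 1.75.

L/S = 1.75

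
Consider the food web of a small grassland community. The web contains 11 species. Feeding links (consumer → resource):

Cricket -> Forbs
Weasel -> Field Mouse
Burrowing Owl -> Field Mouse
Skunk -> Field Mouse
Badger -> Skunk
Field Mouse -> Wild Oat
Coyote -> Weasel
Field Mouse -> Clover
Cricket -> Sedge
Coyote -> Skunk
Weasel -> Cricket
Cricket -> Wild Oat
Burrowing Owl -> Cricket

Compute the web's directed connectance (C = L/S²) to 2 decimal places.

The web has S = 11 species and L = 13 feeding links.
C = L / S² = 13 / 121 = 0.1074 ≈ 0.11.

C = 0.11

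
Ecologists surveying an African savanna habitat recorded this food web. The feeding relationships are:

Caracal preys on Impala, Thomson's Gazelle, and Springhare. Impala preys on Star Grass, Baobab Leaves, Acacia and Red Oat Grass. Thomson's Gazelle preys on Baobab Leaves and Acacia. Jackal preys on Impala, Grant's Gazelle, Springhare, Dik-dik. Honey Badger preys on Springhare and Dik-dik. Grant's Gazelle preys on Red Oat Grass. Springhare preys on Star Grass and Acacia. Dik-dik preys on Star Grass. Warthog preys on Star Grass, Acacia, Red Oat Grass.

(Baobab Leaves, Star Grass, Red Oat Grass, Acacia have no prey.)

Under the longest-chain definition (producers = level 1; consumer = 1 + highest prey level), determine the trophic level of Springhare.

Star Grass is a producer → level 1.
Springhare eats Star Grass (level 1); other prey at levels: Acacia 1 → level 2.

Trophic level 2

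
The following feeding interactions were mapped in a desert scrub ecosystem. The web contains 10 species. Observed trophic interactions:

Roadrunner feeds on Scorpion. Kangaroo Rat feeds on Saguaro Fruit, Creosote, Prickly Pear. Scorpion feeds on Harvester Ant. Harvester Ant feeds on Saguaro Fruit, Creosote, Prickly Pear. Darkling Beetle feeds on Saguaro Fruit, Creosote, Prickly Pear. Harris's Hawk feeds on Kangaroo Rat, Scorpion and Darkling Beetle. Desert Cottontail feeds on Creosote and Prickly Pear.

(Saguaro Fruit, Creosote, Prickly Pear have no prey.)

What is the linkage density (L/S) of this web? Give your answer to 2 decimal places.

There are L = 16 links among S = 10 species.
L/S = 16/10 = 1.6000 ≈ 1.60.

L/S = 1.60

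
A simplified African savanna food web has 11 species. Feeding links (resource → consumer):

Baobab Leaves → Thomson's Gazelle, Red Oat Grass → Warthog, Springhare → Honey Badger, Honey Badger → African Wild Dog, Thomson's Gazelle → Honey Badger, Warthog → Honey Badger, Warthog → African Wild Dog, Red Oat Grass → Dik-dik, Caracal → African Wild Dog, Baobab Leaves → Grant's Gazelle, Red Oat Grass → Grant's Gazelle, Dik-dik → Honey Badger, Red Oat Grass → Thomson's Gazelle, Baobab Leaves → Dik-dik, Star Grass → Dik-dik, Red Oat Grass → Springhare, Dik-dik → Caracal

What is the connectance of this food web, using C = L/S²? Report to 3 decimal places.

C = 0.140

The web has S = 11 species and L = 17 feeding links.
C = L / S² = 17 / 121 = 0.1405 ≈ 0.140.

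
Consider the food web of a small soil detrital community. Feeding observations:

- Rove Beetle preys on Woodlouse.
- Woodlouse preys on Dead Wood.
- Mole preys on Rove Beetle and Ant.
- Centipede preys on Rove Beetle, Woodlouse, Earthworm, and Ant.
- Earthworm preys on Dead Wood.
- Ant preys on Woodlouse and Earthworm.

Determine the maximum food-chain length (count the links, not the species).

One longest chain: Dead Wood → Earthworm → Ant → Mole.
It has 4 species and 3 links.

3 links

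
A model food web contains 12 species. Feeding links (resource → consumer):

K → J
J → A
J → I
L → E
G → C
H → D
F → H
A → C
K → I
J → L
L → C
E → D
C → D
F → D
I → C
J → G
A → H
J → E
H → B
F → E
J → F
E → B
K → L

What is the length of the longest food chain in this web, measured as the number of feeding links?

4 links

One longest chain: K → J → A → H → D.
It has 5 species and 4 links.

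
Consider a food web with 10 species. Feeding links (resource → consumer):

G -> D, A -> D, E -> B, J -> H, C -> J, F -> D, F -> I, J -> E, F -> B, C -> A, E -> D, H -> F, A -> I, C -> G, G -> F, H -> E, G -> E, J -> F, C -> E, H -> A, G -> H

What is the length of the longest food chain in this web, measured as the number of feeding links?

One longest chain: C → G → H → E → B.
It has 5 species and 4 links.

4 links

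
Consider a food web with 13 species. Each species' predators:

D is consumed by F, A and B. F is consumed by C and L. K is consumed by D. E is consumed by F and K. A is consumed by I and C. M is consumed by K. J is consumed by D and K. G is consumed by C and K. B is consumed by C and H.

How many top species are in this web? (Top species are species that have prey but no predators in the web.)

Top species (has prey, but nothing eats it): L, C, H, I.
Count: 4.

4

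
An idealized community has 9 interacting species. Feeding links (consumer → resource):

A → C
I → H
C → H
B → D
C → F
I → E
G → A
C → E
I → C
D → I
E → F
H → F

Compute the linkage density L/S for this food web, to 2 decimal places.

There are L = 12 links among S = 9 species.
L/S = 12/9 = 1.3333 ≈ 1.33.

L/S = 1.33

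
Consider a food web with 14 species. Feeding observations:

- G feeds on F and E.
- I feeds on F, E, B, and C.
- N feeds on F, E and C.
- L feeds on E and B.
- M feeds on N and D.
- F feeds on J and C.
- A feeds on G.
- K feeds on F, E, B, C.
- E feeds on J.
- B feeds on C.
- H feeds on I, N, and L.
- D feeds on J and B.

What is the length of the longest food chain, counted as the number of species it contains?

One longest chain: J → E → N → M.
It has 4 species and 3 links.

4 species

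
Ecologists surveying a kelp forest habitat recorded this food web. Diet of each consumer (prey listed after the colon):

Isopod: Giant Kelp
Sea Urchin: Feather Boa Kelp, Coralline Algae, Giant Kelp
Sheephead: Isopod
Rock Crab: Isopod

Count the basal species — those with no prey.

3

Basal species (no prey listed): Feather Boa Kelp, Coralline Algae, Giant Kelp.
Count: 3.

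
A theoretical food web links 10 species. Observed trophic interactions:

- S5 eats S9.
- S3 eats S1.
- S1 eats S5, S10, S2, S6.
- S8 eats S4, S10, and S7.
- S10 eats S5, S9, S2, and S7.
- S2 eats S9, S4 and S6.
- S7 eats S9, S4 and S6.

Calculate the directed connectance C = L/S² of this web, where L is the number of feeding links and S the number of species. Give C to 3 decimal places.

C = 0.190

The web has S = 10 species and L = 19 feeding links.
C = L / S² = 19 / 100 = 0.1900 ≈ 0.190.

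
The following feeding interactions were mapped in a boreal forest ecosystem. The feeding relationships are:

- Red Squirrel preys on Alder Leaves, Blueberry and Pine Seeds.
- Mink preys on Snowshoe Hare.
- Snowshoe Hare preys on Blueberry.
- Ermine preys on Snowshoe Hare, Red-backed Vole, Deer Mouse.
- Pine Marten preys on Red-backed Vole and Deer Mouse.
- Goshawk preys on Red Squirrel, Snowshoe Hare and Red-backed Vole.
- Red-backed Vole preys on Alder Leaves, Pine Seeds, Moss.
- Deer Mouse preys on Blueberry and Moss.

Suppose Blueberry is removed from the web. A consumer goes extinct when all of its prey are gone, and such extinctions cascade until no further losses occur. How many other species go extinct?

Remove Blueberry.
Round 1: Snowshoe Hare (all prey gone) → extinct.
Round 2: Mink (all prey gone) → extinct.
No further losses. Total secondary extinctions: 2.

2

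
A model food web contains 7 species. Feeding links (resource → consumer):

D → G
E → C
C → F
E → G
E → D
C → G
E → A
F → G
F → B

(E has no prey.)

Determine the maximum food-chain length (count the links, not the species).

One longest chain: E → C → F → B.
It has 4 species and 3 links.

3 links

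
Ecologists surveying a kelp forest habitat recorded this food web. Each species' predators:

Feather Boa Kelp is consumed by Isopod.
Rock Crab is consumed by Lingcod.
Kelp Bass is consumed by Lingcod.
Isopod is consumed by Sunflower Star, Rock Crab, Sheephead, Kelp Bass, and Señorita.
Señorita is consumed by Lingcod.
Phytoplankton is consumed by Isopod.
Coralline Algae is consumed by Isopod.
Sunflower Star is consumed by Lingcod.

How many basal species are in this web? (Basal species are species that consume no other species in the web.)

Basal species (no prey listed): Feather Boa Kelp, Coralline Algae, Phytoplankton.
Count: 3.

3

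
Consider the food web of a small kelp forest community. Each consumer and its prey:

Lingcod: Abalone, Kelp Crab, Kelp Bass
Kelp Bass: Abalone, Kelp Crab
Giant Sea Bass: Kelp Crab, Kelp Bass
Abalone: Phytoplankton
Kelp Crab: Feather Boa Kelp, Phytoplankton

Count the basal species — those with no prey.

Basal species (no prey listed): Feather Boa Kelp, Phytoplankton.
Count: 2.

2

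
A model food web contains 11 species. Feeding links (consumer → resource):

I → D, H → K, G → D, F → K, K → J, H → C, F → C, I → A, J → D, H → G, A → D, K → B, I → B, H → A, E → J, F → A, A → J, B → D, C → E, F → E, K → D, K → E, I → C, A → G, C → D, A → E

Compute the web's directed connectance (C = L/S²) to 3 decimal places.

C = 0.215

The web has S = 11 species and L = 26 feeding links.
C = L / S² = 26 / 121 = 0.2149 ≈ 0.215.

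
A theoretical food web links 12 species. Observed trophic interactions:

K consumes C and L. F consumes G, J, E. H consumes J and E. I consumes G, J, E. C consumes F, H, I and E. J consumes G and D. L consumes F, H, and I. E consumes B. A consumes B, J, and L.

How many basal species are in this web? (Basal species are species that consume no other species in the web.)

3

Basal species (no prey listed): B, D, G.
Count: 3.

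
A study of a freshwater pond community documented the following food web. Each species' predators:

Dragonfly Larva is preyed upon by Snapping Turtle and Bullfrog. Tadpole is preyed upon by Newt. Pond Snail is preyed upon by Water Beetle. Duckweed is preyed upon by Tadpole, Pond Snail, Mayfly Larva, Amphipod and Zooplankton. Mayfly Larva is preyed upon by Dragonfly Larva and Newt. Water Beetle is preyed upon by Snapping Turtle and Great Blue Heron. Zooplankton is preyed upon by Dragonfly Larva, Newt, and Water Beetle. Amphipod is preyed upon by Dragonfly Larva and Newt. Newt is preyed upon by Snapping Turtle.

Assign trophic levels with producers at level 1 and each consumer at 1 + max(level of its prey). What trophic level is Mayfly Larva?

Trophic level 2

Duckweed is a producer → level 1.
Mayfly Larva eats Duckweed → level 2.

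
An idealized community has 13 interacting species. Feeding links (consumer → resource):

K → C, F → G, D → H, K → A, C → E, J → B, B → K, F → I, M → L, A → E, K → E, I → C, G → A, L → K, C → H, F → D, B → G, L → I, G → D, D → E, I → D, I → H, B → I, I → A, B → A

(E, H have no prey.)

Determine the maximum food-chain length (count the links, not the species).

4 links

One longest chain: E → D → G → B → J.
It has 5 species and 4 links.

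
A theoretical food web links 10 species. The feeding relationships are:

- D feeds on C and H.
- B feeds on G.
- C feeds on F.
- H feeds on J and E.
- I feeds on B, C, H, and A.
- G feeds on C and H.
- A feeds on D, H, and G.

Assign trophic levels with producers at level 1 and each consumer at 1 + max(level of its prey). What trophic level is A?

F is a producer → level 1.
C eats F → level 2.
D eats C (level 2); other prey at levels: H 2 → level 3.
A eats D (level 3); other prey at levels: H 2, G 3 → level 4.

Trophic level 4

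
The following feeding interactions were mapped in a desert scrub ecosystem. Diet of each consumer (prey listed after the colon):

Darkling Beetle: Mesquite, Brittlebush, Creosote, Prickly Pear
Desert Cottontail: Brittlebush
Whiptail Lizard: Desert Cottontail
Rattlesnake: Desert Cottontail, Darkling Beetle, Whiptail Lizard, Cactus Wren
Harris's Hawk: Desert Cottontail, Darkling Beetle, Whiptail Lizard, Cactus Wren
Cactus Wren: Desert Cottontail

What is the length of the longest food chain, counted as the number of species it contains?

One longest chain: Brittlebush → Desert Cottontail → Whiptail Lizard → Rattlesnake.
It has 4 species and 3 links.

4 species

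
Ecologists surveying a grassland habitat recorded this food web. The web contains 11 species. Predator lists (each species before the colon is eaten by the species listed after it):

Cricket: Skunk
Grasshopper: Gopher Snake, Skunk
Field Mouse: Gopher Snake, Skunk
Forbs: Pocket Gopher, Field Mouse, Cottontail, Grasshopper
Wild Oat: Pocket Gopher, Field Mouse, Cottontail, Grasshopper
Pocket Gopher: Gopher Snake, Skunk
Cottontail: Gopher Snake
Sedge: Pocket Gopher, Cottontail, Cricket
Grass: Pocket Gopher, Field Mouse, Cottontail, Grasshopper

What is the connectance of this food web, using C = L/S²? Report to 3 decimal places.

C = 0.190

The web has S = 11 species and L = 23 feeding links.
C = L / S² = 23 / 121 = 0.1901 ≈ 0.190.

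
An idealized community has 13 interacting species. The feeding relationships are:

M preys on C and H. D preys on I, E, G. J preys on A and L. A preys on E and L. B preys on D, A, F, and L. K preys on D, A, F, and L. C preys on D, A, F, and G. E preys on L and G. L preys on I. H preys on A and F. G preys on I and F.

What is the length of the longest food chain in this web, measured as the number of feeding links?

5 links

One longest chain: I → L → E → A → H → M.
It has 6 species and 5 links.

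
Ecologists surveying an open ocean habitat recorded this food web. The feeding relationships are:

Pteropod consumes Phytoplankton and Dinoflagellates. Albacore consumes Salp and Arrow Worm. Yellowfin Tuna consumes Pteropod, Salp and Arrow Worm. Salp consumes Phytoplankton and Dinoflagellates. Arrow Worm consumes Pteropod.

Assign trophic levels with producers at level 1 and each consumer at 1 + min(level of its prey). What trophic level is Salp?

Dinoflagellates is a producer → level 1.
Salp eats Dinoflagellates → level 2.

Trophic level 2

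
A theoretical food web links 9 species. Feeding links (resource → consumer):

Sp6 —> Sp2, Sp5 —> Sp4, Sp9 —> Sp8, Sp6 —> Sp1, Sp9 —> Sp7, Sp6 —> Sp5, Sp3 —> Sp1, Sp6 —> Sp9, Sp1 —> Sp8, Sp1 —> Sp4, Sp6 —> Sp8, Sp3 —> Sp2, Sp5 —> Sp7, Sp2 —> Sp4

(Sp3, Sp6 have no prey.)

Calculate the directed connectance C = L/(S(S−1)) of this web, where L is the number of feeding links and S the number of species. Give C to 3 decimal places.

C = 0.194

The web has S = 9 species and L = 14 feeding links.
C = L / (S(S−1)) = 14 / 72 = 0.1944 ≈ 0.194.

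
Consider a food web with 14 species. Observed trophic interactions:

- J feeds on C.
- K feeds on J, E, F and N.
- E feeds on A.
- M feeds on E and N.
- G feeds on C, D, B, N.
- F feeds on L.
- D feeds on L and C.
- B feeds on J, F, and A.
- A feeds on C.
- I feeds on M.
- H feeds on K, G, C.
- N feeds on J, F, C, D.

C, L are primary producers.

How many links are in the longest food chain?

One longest chain: C → A → E → K → H.
It has 5 species and 4 links.

4 links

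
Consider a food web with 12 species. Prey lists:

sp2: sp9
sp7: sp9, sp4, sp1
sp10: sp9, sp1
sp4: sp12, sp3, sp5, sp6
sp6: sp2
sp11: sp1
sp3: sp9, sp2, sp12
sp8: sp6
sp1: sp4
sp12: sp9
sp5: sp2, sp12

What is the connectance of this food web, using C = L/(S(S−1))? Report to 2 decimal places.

C = 0.15

The web has S = 12 species and L = 20 feeding links.
C = L / (S(S−1)) = 20 / 132 = 0.1515 ≈ 0.15.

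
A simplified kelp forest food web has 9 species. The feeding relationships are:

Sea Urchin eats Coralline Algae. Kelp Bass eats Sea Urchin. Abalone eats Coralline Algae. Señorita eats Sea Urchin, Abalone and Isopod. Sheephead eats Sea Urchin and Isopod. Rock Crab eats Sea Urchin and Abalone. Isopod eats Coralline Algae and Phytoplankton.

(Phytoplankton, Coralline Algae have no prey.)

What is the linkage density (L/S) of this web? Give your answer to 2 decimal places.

There are L = 12 links among S = 9 species.
L/S = 12/9 = 1.3333 ≈ 1.33.

L/S = 1.33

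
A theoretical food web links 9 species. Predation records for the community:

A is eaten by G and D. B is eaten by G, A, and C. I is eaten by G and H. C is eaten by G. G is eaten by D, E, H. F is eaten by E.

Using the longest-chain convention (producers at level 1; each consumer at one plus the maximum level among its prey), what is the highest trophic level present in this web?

4

Producers (level 1): F, I, B.
B → A → G → H gives H level 4.
No species has a prey at level 4, so no species reaches level 5.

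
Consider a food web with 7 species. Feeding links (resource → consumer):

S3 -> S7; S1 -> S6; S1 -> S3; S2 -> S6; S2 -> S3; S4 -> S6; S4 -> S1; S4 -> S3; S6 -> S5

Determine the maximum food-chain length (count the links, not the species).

3 links

One longest chain: S4 → S1 → S3 → S7.
It has 4 species and 3 links.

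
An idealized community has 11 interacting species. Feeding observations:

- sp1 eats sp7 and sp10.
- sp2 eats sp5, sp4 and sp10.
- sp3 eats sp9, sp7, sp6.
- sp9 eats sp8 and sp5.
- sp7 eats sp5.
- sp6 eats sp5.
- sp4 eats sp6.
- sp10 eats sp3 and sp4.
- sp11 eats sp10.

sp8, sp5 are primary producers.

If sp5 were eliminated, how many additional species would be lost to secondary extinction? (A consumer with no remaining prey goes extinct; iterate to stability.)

Remove sp5.
Round 1: sp6 (all prey gone), sp7 (all prey gone) → extinct.
Round 2: sp4 (all prey gone) → extinct.
No further losses. Total secondary extinctions: 3.

3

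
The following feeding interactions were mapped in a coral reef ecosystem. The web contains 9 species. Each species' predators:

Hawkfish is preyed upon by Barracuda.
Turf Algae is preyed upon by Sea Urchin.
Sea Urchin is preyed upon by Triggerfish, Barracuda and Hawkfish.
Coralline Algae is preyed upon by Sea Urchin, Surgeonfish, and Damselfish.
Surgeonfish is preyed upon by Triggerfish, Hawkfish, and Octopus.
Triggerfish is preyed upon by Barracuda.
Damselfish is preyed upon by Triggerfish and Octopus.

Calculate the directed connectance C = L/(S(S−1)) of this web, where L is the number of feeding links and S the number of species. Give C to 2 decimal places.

The web has S = 9 species and L = 14 feeding links.
C = L / (S(S−1)) = 14 / 72 = 0.1944 ≈ 0.19.

C = 0.19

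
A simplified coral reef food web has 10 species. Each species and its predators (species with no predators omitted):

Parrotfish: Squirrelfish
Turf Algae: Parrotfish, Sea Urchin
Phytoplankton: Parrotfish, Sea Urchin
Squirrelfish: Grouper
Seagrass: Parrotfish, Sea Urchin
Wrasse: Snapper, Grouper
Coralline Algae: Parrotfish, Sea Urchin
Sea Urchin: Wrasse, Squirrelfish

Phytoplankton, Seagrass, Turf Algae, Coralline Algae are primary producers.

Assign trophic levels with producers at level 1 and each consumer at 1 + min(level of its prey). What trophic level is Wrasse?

Phytoplankton is a producer → level 1.
Sea Urchin eats Phytoplankton → level 2.
Wrasse eats Sea Urchin → level 3.
No prey of Wrasse is below level 2, so 3 is the minimum.

Trophic level 3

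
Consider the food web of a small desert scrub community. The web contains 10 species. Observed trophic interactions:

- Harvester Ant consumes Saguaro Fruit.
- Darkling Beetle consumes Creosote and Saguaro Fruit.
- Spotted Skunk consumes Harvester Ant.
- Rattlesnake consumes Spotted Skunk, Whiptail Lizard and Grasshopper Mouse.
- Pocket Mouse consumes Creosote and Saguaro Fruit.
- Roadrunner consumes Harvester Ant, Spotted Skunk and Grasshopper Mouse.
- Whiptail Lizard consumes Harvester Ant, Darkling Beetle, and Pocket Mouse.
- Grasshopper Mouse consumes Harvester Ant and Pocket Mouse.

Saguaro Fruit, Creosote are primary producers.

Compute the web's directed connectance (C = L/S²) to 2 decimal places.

The web has S = 10 species and L = 17 feeding links.
C = L / S² = 17 / 100 = 0.1700 ≈ 0.17.

C = 0.17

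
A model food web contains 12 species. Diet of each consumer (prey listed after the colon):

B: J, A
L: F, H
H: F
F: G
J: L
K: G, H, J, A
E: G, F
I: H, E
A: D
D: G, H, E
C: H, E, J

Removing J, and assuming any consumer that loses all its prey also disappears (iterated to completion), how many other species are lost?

0

Remove J.
Every predator of it retains at least one other prey: K still has G, H, A; C still has H, E; B still has A.
No consumer loses all prey, so no secondary extinctions occur.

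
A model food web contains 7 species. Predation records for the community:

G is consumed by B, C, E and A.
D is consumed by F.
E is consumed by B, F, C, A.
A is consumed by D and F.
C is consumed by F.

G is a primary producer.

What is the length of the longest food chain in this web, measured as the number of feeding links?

4 links

One longest chain: G → E → A → D → F.
It has 5 species and 4 links.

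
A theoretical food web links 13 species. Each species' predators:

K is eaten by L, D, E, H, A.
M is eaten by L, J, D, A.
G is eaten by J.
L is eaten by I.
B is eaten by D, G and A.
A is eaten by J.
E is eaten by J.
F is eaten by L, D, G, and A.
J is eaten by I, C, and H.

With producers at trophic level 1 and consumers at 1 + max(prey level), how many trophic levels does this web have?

4

Producers (level 1): B, K, M, F.
K → E → J → C gives C level 4.
No species has a prey at level 4, so no species reaches level 5.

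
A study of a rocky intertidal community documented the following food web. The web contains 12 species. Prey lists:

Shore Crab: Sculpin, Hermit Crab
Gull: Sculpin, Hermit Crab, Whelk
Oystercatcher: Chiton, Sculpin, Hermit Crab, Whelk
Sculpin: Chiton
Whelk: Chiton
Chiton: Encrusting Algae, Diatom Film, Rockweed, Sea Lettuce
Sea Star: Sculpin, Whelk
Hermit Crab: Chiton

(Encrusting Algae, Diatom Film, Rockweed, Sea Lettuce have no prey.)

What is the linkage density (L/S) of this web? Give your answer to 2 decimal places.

L/S = 1.50

There are L = 18 links among S = 12 species.
L/S = 18/12 = 1.5000 ≈ 1.50.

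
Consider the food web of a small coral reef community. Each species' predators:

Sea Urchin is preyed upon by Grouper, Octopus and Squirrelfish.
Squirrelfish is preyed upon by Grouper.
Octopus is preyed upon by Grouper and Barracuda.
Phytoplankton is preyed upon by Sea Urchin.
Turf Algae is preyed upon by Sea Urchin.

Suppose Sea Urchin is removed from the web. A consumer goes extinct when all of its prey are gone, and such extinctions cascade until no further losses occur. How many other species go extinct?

Remove Sea Urchin.
Round 1: Octopus (all prey gone), Squirrelfish (all prey gone) → extinct.
Round 2: Barracuda (all prey gone), Grouper (all prey gone) → extinct.
No further losses. Total secondary extinctions: 4.

4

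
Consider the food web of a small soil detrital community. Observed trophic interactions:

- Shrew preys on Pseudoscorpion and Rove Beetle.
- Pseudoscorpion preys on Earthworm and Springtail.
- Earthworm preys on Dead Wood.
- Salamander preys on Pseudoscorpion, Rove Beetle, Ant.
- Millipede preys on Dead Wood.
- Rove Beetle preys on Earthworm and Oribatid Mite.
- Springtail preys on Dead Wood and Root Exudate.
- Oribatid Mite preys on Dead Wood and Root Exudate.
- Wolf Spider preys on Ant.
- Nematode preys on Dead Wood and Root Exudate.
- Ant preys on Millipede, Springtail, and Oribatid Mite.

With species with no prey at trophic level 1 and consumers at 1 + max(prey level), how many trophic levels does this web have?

Basal resources (level 1): Root Exudate, Dead Wood.
Root Exudate → Springtail → Ant → Wolf Spider gives Wolf Spider level 4.
No species has a prey at level 4, so no species reaches level 5.

4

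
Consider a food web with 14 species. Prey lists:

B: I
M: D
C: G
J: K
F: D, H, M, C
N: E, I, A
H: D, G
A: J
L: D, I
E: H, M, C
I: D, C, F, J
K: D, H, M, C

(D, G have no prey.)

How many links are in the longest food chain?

5 links

One longest chain: D → H → K → J → I → N.
It has 6 species and 5 links.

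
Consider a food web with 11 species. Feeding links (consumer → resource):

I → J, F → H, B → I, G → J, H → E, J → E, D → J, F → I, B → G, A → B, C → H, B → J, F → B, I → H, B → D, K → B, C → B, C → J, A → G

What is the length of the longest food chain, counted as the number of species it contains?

One longest chain: E → J → G → B → K.
It has 5 species and 4 links.

5 species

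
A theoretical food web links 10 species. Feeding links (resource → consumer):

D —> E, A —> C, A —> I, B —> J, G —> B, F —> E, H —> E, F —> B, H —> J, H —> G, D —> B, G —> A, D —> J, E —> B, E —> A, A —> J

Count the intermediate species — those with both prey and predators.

4

Intermediate species (has both prey and predators): E, G, A, B.
Count: 4.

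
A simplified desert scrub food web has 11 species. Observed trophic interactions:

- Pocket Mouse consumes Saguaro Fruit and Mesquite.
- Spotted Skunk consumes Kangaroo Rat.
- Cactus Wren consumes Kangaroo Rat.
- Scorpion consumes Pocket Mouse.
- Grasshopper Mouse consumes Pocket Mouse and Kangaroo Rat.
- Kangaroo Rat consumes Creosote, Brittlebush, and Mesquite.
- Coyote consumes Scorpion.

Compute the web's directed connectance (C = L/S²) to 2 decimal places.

C = 0.09

The web has S = 11 species and L = 11 feeding links.
C = L / S² = 11 / 121 = 0.0909 ≈ 0.09.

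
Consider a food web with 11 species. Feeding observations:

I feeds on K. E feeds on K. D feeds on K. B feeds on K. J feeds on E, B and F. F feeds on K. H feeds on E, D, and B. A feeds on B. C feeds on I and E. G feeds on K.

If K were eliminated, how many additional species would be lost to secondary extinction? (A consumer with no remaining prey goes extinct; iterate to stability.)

Remove K.
Round 1: I (all prey gone), E (all prey gone), D (all prey gone), F (all prey gone), B (all prey gone), G (all prey gone) → extinct.
Round 2: A (all prey gone), J (all prey gone), H (all prey gone), C (all prey gone) → extinct.
No further losses. Total secondary extinctions: 10.

10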